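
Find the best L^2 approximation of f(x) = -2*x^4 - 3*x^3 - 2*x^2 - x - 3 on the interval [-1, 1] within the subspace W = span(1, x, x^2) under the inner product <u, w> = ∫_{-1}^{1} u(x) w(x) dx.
g(x) = -26*x^2/7 - 14*x/5 - 99/35

The best approximation g ∈ W is the orthogonal projection of f onto W. Writing g = a_0 + a_1 x + a_2 x^2, the coefficients solve the normal equations G · a = b where
  G_{ij} = <φ_i, φ_j> and b_i = <f, φ_i>, with φ_0 = 1, φ_1 = x, φ_2 = x^2.
G =
  [2, 0, 2/3]
  [0, 2/3, 0]
  [2/3, 0, 2/5],
b = (-122/15, -28/15, -118/35).
Solving gives a_0 = -99/35, a_1 = -14/5, a_2 = -26/7, so
  g(x) = -26*x^2/7 - 14*x/5 - 99/35.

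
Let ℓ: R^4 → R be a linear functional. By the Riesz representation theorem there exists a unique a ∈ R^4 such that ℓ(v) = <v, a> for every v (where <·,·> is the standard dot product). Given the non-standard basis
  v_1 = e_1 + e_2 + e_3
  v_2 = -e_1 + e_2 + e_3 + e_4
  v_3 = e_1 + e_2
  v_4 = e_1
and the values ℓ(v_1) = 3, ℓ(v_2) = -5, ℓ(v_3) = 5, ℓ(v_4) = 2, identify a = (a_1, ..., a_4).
a = (2, 3, -2, -4)

Write a = (a_1, ..., a_4) in the standard basis. For each basis vector v_i, ℓ(v_i) = <v_i, a> is a linear equation in the a_j's. Collect the n equations into a matrix system V a = ℓ, where row i of V is v_i (expressed in the standard basis). Since V is invertible (lower-triangular with 1s on the diagonal, up to permutation), solve by back-substitution:
  V =
[[1, 1, 1, 0],
 [-1, 1, 1, 1],
 [1, 1, 0, 0],
 [1, 0, 0, 0]]
  V a = (3, -5, 5, 2)
Solving gives a = (2, 3, -2, -4).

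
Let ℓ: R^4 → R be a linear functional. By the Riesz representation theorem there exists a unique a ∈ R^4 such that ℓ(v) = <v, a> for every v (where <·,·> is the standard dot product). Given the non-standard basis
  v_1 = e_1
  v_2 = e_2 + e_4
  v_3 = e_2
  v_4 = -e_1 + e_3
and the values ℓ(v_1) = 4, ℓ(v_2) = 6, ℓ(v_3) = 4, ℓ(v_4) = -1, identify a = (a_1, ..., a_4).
a = (4, 4, 3, 2)

Write a = (a_1, ..., a_4) in the standard basis. For each basis vector v_i, ℓ(v_i) = <v_i, a> is a linear equation in the a_j's. Collect the n equations into a matrix system V a = ℓ, where row i of V is v_i (expressed in the standard basis). Since V is invertible (lower-triangular with 1s on the diagonal, up to permutation), solve by back-substitution:
  V =
[[1, 0, 0, 0],
 [0, 1, 0, 1],
 [0, 1, 0, 0],
 [-1, 0, 1, 0]]
  V a = (4, 6, 4, -1)
Solving gives a = (4, 4, 3, 2).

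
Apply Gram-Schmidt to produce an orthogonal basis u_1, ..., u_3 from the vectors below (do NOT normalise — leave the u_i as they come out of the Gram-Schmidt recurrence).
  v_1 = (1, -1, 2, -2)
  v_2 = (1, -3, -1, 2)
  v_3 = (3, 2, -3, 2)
Orthogonal basis:
  u_1 = (1, -1, 2, -2)
  u_2 = (6/5, -16/5, -3/5, 8/5)
  u_3 = (543/146, 231/146, -81/73, -3/73)

Apply the Gram-Schmidt recurrence
  u_1 = v_1
  u_i = v_i − Σ_{j<i} ((v_i · u_j) / (u_j · u_j)) · u_j.

Step by step this gives:
  u_1 = (1, -1, 2, -2)
  u_2 = (6/5, -16/5, -3/5, 8/5)
  u_3 = (543/146, 231/146, -81/73, -3/73)

Orthogonality check:
  u_2 · u_1 = 0 (should be 0)
  u_3 · u_1 = 0 (should be 0)
  u_3 · u_2 = 0 (should be 0)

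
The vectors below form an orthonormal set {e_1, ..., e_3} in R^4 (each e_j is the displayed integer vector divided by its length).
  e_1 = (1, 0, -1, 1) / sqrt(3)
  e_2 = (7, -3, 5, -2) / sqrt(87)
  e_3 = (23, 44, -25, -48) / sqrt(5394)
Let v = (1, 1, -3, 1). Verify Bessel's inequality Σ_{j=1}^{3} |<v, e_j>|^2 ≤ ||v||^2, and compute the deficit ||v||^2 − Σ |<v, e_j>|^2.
Σ |<v, e_j>|^2 = 1108/93; ||v||^2 = 12; deficit = 8/93

Write each e_j = u_j / sqrt(<u_j, u_j>) where u_j is the displayed integer vector. Then <v, e_j> = <v, u_j> / sqrt(<u_j, u_j>), so |<v, e_j>|^2 = <v, u_j>^2 / <u_j, u_j>.
Coefficients: <v, e_1> = 5/sqrt(3), <v, e_2> = -13/sqrt(87), <v, e_3> = 94/sqrt(5394).
Square and sum: Σ |<v, e_j>|^2 = 1108/93.
Compute ||v||^2 = v·v = 12.
Deficit = 12 − 1108/93 = 8/93 ≥ 0, confirming Bessel's inequality. (The deficit equals ||v − Σ <v,e_j> e_j||^2, the squared distance from v to span{e_j}.)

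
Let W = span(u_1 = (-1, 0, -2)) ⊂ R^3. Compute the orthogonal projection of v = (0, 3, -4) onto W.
proj_W(v) = (-8/5, 0, -16/5)

Set up U = [u_1 | ... | u_1] ∈ R^(3×1). The projector onto W = col(U) is P = U (U^T U)^(-1) U^T.
Compute U^T U =
  [5],
and U^T v = (8).
Solve U^T U · c = U^T v for the coefficients: c = (8/5). The projection is proj_W(v) = U c.
Check: (v - proj_W(v)) · u_1 = 0  (should be 0).
Result: proj_W(v) = (-8/5, 0, -16/5).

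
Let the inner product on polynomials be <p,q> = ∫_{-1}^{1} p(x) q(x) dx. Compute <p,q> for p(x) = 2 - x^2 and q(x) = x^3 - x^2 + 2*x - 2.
<p,q> = -38/5

Expand the product: p(x)·q(x) = -x^5 + x^4 + 4*x - 4.
∫_{-1}^{1} of each monomial x^k gives [2/(k+1) if k even, 0 if k odd]. Integrating term-by-term (or equivalently evaluating the antiderivative F(x) = -x^6/6 + x^5/5 + 2*x^2 - 4*x at the endpoints):
  F(1) − F(−1) = -59/30 − (169/30) = -38/5.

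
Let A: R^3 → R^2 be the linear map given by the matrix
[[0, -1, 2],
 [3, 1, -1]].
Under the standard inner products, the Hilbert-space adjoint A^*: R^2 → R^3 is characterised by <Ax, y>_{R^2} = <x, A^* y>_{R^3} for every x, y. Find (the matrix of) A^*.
A^* = A^T =
[[0, 3],
 [-1, 1],
 [2, -1]]

For real matrices with standard dot products, the defining identity <Ax, y> = <x, A^* y> gives (Ax)^T y = x^T (A^*) y, i.e. x^T A^T y = x^T (A^*) y. Since this holds for all x, y, we must have A^* = A^T. Therefore
A^* =
[[0, 3],
 [-1, 1],
 [2, -1]].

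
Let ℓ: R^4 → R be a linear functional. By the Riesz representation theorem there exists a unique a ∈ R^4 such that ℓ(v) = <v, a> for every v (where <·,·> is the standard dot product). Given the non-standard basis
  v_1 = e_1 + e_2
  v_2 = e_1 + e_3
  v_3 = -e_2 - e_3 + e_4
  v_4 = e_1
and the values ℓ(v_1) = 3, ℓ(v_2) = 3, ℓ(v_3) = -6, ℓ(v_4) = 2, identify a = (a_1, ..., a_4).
a = (2, 1, 1, -4)

Write a = (a_1, ..., a_4) in the standard basis. For each basis vector v_i, ℓ(v_i) = <v_i, a> is a linear equation in the a_j's. Collect the n equations into a matrix system V a = ℓ, where row i of V is v_i (expressed in the standard basis). Since V is invertible (lower-triangular with 1s on the diagonal, up to permutation), solve by back-substitution:
  V =
[[1, 1, 0, 0],
 [1, 0, 1, 0],
 [0, -1, -1, 1],
 [1, 0, 0, 0]]
  V a = (3, 3, -6, 2)
Solving gives a = (2, 1, 1, -4).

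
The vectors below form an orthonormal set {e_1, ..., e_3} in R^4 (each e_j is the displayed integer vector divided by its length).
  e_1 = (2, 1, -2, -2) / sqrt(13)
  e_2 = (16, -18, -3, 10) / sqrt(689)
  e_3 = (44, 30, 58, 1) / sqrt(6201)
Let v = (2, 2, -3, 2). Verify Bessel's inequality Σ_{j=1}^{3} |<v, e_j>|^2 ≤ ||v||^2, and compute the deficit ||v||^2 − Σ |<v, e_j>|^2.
Σ |<v, e_j>|^2 = 77/13; ||v||^2 = 21; deficit = 196/13

Write each e_j = u_j / sqrt(<u_j, u_j>) where u_j is the displayed integer vector. Then <v, e_j> = <v, u_j> / sqrt(<u_j, u_j>), so |<v, e_j>|^2 = <v, u_j>^2 / <u_j, u_j>.
Coefficients: <v, e_1> = 8/sqrt(13), <v, e_2> = 25/sqrt(689), <v, e_3> = -24/sqrt(6201).
Square and sum: Σ |<v, e_j>|^2 = 77/13.
Compute ||v||^2 = v·v = 21.
Deficit = 21 − 77/13 = 196/13 ≥ 0, confirming Bessel's inequality. (The deficit equals ||v − Σ <v,e_j> e_j||^2, the squared distance from v to span{e_j}.)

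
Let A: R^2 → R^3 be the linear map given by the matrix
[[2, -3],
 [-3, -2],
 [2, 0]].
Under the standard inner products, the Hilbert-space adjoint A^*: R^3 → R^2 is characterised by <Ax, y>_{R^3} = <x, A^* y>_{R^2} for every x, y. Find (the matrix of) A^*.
A^* = A^T =
[[2, -3, 2],
 [-3, -2, 0]]

For real matrices with standard dot products, the defining identity <Ax, y> = <x, A^* y> gives (Ax)^T y = x^T (A^*) y, i.e. x^T A^T y = x^T (A^*) y. Since this holds for all x, y, we must have A^* = A^T. Therefore
A^* =
[[2, -3, 2],
 [-3, -2, 0]].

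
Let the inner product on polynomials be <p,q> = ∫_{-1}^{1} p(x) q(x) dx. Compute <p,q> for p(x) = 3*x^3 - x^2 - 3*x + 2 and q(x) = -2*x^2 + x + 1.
<p,q> = 2/3

Expand the product: p(x)·q(x) = -6*x^5 + 5*x^4 + 8*x^3 - 8*x^2 - x + 2.
∫_{-1}^{1} of each monomial x^k gives [2/(k+1) if k even, 0 if k odd]. Integrating term-by-term (or equivalently evaluating the antiderivative F(x) = -x^6 + x^5 + 2*x^4 - 8*x^3/3 - x^2/2 + 2*x at the endpoints):
  F(1) − F(−1) = 5/6 − (1/6) = 2/3.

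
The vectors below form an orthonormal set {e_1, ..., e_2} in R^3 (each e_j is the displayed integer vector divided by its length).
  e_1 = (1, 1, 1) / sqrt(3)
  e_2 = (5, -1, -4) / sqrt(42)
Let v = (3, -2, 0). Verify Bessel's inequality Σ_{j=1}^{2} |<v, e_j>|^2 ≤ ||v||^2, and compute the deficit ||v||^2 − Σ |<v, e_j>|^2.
Σ |<v, e_j>|^2 = 101/14; ||v||^2 = 13; deficit = 81/14

Write each e_j = u_j / sqrt(<u_j, u_j>) where u_j is the displayed integer vector. Then <v, e_j> = <v, u_j> / sqrt(<u_j, u_j>), so |<v, e_j>|^2 = <v, u_j>^2 / <u_j, u_j>.
Coefficients: <v, e_1> = 1/sqrt(3), <v, e_2> = 17/sqrt(42).
Square and sum: Σ |<v, e_j>|^2 = 101/14.
Compute ||v||^2 = v·v = 13.
Deficit = 13 − 101/14 = 81/14 ≥ 0, confirming Bessel's inequality. (The deficit equals ||v − Σ <v,e_j> e_j||^2, the squared distance from v to span{e_j}.)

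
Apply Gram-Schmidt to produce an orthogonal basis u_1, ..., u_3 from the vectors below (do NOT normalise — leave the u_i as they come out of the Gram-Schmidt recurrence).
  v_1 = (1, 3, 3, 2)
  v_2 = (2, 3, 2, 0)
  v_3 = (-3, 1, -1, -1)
Orthogonal basis:
  u_1 = (1, 3, 3, 2)
  u_2 = (29/23, 18/23, -5/23, -34/23)
  u_3 = (-41/17, 32/17, -7/17, -1)

Apply the Gram-Schmidt recurrence
  u_1 = v_1
  u_i = v_i − Σ_{j<i} ((v_i · u_j) / (u_j · u_j)) · u_j.

Step by step this gives:
  u_1 = (1, 3, 3, 2)
  u_2 = (29/23, 18/23, -5/23, -34/23)
  u_3 = (-41/17, 32/17, -7/17, -1)

Orthogonality check:
  u_2 · u_1 = 0 (should be 0)
  u_3 · u_1 = 0 (should be 0)
  u_3 · u_2 = 0 (should be 0)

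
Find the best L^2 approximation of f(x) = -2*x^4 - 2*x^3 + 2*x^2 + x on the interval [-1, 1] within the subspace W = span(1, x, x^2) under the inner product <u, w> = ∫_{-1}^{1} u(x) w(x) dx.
g(x) = 2*x^2/7 - x/5 + 6/35

The best approximation g ∈ W is the orthogonal projection of f onto W. Writing g = a_0 + a_1 x + a_2 x^2, the coefficients solve the normal equations G · a = b where
  G_{ij} = <φ_i, φ_j> and b_i = <f, φ_i>, with φ_0 = 1, φ_1 = x, φ_2 = x^2.
G =
  [2, 0, 2/3]
  [0, 2/3, 0]
  [2/3, 0, 2/5],
b = (8/15, -2/15, 8/35).
Solving gives a_0 = 6/35, a_1 = -1/5, a_2 = 2/7, so
  g(x) = 2*x^2/7 - x/5 + 6/35.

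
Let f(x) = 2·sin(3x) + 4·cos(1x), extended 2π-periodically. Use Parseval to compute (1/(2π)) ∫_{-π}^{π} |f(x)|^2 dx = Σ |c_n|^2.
Σ |c_n|^2 = 10

Expand |f|^2 and use orthogonality of {sin(nx), cos(mx)} on [-π, π]:
  ∫_{-π}^{π} sin(nx)^2 dx = π, ∫ cos(mx)^2 dx = π, and cross terms integrate to 0.
So ∫_{-π}^{π} f(x)^2 dx = 2^2 · π + 4^2 · π = (4 + 16)π.
Divide by 2π: (4 + 16)/2 = 10.
By Parseval, this equals Σ |c_n|^2.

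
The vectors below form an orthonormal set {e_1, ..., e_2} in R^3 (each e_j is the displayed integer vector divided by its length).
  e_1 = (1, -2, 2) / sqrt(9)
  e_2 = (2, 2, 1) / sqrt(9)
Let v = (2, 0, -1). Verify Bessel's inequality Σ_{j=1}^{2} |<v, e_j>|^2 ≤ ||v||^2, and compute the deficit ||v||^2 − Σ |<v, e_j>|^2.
Σ |<v, e_j>|^2 = 1; ||v||^2 = 5; deficit = 4

Write each e_j = u_j / sqrt(<u_j, u_j>) where u_j is the displayed integer vector. Then <v, e_j> = <v, u_j> / sqrt(<u_j, u_j>), so |<v, e_j>|^2 = <v, u_j>^2 / <u_j, u_j>.
Coefficients: <v, e_1> = 0/sqrt(9), <v, e_2> = 3/sqrt(9).
Square and sum: Σ |<v, e_j>|^2 = 1.
Compute ||v||^2 = v·v = 5.
Deficit = 5 − 1 = 4 ≥ 0, confirming Bessel's inequality. (The deficit equals ||v − Σ <v,e_j> e_j||^2, the squared distance from v to span{e_j}.)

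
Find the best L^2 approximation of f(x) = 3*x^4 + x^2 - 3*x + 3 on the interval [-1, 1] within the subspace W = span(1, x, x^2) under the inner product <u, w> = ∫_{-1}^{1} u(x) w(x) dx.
g(x) = 25*x^2/7 - 3*x + 96/35

The best approximation g ∈ W is the orthogonal projection of f onto W. Writing g = a_0 + a_1 x + a_2 x^2, the coefficients solve the normal equations G · a = b where
  G_{ij} = <φ_i, φ_j> and b_i = <f, φ_i>, with φ_0 = 1, φ_1 = x, φ_2 = x^2.
G =
  [2, 0, 2/3]
  [0, 2/3, 0]
  [2/3, 0, 2/5],
b = (118/15, -2, 114/35).
Solving gives a_0 = 96/35, a_1 = -3, a_2 = 25/7, so
  g(x) = 25*x^2/7 - 3*x + 96/35.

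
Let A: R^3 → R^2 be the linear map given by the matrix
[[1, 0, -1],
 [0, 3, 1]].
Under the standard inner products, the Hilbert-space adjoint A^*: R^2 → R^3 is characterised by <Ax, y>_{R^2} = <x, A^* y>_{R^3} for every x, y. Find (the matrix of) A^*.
A^* = A^T =
[[1, 0],
 [0, 3],
 [-1, 1]]

For real matrices with standard dot products, the defining identity <Ax, y> = <x, A^* y> gives (Ax)^T y = x^T (A^*) y, i.e. x^T A^T y = x^T (A^*) y. Since this holds for all x, y, we must have A^* = A^T. Therefore
A^* =
[[1, 0],
 [0, 3],
 [-1, 1]].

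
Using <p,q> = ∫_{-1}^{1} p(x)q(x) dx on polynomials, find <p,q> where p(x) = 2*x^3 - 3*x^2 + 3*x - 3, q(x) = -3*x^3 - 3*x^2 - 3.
<p,q> = 198/7

Expand the product: p(x)·q(x) = -6*x^6 + 3*x^5 - 6*x^3 + 18*x^2 - 9*x + 9.
∫_{-1}^{1} of each monomial x^k gives [2/(k+1) if k even, 0 if k odd]. Integrating term-by-term (or equivalently evaluating the antiderivative F(x) = -6*x^7/7 + x^6/2 - 3*x^4/2 + 6*x^3 - 9*x^2/2 + 9*x at the endpoints):
  F(1) − F(−1) = 121/14 − (-275/14) = 198/7.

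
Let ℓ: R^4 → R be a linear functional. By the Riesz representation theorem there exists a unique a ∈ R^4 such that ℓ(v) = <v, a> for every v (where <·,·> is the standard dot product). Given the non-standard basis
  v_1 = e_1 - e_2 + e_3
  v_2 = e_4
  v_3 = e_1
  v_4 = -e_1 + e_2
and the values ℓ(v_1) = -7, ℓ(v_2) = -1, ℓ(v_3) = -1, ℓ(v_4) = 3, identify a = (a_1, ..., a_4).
a = (-1, 2, -4, -1)

Write a = (a_1, ..., a_4) in the standard basis. For each basis vector v_i, ℓ(v_i) = <v_i, a> is a linear equation in the a_j's. Collect the n equations into a matrix system V a = ℓ, where row i of V is v_i (expressed in the standard basis). Since V is invertible (lower-triangular with 1s on the diagonal, up to permutation), solve by back-substitution:
  V =
[[1, -1, 1, 0],
 [0, 0, 0, 1],
 [1, 0, 0, 0],
 [-1, 1, 0, 0]]
  V a = (-7, -1, -1, 3)
Solving gives a = (-1, 2, -4, -1).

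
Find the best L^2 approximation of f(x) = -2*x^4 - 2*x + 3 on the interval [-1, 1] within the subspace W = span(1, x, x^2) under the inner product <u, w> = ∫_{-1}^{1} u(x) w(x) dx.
g(x) = -12*x^2/7 - 2*x + 111/35

The best approximation g ∈ W is the orthogonal projection of f onto W. Writing g = a_0 + a_1 x + a_2 x^2, the coefficients solve the normal equations G · a = b where
  G_{ij} = <φ_i, φ_j> and b_i = <f, φ_i>, with φ_0 = 1, φ_1 = x, φ_2 = x^2.
G =
  [2, 0, 2/3]
  [0, 2/3, 0]
  [2/3, 0, 2/5],
b = (26/5, -4/3, 10/7).
Solving gives a_0 = 111/35, a_1 = -2, a_2 = -12/7, so
  g(x) = -12*x^2/7 - 2*x + 111/35.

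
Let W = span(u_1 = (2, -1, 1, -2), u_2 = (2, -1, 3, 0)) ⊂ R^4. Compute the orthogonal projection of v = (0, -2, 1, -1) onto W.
proj_W(v) = (20/19, -10/19, 15/19, -15/19)

Set up U = [u_1 | ... | u_2] ∈ R^(4×2). The projector onto W = col(U) is P = U (U^T U)^(-1) U^T.
Compute U^T U =
  [10, 8]
  [8, 14],
and U^T v = (5, 5).
Solve U^T U · c = U^T v for the coefficients: c = (15/38, 5/38). The projection is proj_W(v) = U c.
Check: (v - proj_W(v)) · u_1 = 0  (should be 0).
Check: (v - proj_W(v)) · u_2 = 0  (should be 0).
Result: proj_W(v) = (20/19, -10/19, 15/19, -15/19).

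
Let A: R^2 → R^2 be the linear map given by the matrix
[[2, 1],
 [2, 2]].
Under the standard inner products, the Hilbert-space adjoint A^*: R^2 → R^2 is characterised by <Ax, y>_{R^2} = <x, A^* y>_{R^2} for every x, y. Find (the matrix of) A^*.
A^* = A^T =
[[2, 2],
 [1, 2]]

For real matrices with standard dot products, the defining identity <Ax, y> = <x, A^* y> gives (Ax)^T y = x^T (A^*) y, i.e. x^T A^T y = x^T (A^*) y. Since this holds for all x, y, we must have A^* = A^T. Therefore
A^* =
[[2, 2],
 [1, 2]].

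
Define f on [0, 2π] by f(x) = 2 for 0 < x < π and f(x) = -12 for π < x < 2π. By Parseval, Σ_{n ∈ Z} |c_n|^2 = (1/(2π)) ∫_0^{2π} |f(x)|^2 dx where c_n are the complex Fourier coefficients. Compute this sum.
Σ |c_n|^2 = 74

Parseval equates the L^2 energy of f (normalised by 1/(2π)) with the ℓ^2 sum of its Fourier coefficients: (1/(2π)) ∫_0^{2π} |f|^2 = Σ |c_n|^2.
Compute the left side: (1/(2π)) [∫_0^π 2^2 dx + ∫_π^{2π} (-12)^2 dx] = (1/(2π)) · (4π + 144π) = (4 + 144)/2 = 74.
So Σ_{n ∈ Z} |c_n|^2 = 74.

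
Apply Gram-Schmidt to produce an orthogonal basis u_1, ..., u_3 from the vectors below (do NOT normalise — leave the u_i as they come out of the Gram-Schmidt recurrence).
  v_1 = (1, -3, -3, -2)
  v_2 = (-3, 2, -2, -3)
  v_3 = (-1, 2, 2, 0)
Orthogonal basis:
  u_1 = (1, -3, -3, -2)
  u_2 = (-72/23, 55/23, -37/23, -63/23)
  u_3 = (82/589, -79/589, 353/589, -370/589)

Apply the Gram-Schmidt recurrence
  u_1 = v_1
  u_i = v_i − Σ_{j<i} ((v_i · u_j) / (u_j · u_j)) · u_j.

Step by step this gives:
  u_1 = (1, -3, -3, -2)
  u_2 = (-72/23, 55/23, -37/23, -63/23)
  u_3 = (82/589, -79/589, 353/589, -370/589)

Orthogonality check:
  u_2 · u_1 = 0 (should be 0)
  u_3 · u_1 = 0 (should be 0)
  u_3 · u_2 = 0 (should be 0)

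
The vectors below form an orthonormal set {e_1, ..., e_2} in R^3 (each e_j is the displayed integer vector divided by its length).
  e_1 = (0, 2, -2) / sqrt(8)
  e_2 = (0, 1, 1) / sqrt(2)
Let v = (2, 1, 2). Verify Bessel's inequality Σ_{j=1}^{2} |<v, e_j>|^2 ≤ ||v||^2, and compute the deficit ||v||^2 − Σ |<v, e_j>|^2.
Σ |<v, e_j>|^2 = 5; ||v||^2 = 9; deficit = 4

Write each e_j = u_j / sqrt(<u_j, u_j>) where u_j is the displayed integer vector. Then <v, e_j> = <v, u_j> / sqrt(<u_j, u_j>), so |<v, e_j>|^2 = <v, u_j>^2 / <u_j, u_j>.
Coefficients: <v, e_1> = -2/sqrt(8), <v, e_2> = 3/sqrt(2).
Square and sum: Σ |<v, e_j>|^2 = 5.
Compute ||v||^2 = v·v = 9.
Deficit = 9 − 5 = 4 ≥ 0, confirming Bessel's inequality. (The deficit equals ||v − Σ <v,e_j> e_j||^2, the squared distance from v to span{e_j}.)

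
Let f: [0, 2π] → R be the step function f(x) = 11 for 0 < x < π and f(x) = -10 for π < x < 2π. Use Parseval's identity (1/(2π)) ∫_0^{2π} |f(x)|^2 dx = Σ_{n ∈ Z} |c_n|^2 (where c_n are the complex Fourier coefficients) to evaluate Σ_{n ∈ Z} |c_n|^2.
Σ |c_n|^2 = 221/2

Parseval equates the L^2 energy of f (normalised by 1/(2π)) with the ℓ^2 sum of its Fourier coefficients: (1/(2π)) ∫_0^{2π} |f|^2 = Σ |c_n|^2.
Compute the left side: (1/(2π)) [∫_0^π 11^2 dx + ∫_π^{2π} (-10)^2 dx] = (1/(2π)) · (121π + 100π) = (121 + 100)/2 = 221/2.
So Σ_{n ∈ Z} |c_n|^2 = 221/2.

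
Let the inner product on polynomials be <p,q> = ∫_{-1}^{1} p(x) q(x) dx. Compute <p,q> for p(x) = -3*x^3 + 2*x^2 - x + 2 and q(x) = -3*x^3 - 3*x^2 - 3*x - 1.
<p,q> = -248/105

Expand the product: p(x)·q(x) = 9*x^6 + 3*x^5 + 6*x^4 - 6*x^3 - 5*x^2 - 5*x - 2.
∫_{-1}^{1} of each monomial x^k gives [2/(k+1) if k even, 0 if k odd]. Integrating term-by-term (or equivalently evaluating the antiderivative F(x) = 9*x^7/7 + x^6/2 + 6*x^5/5 - 3*x^4/2 - 5*x^3/3 - 5*x^2/2 - 2*x at the endpoints):
  F(1) − F(−1) = -983/210 − (-487/210) = -248/105.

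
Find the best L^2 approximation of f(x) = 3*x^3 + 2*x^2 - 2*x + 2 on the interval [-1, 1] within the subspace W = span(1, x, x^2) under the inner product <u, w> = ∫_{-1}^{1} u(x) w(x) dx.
g(x) = 2*x^2 - x/5 + 2

The best approximation g ∈ W is the orthogonal projection of f onto W. Writing g = a_0 + a_1 x + a_2 x^2, the coefficients solve the normal equations G · a = b where
  G_{ij} = <φ_i, φ_j> and b_i = <f, φ_i>, with φ_0 = 1, φ_1 = x, φ_2 = x^2.
G =
  [2, 0, 2/3]
  [0, 2/3, 0]
  [2/3, 0, 2/5],
b = (16/3, -2/15, 32/15).
Solving gives a_0 = 2, a_1 = -1/5, a_2 = 2, so
  g(x) = 2*x^2 - x/5 + 2.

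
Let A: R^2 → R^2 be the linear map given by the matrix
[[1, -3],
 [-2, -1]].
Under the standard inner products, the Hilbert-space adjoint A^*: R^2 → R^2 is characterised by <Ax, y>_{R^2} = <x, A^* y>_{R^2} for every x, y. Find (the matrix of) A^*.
A^* = A^T =
[[1, -2],
 [-3, -1]]

For real matrices with standard dot products, the defining identity <Ax, y> = <x, A^* y> gives (Ax)^T y = x^T (A^*) y, i.e. x^T A^T y = x^T (A^*) y. Since this holds for all x, y, we must have A^* = A^T. Therefore
A^* =
[[1, -2],
 [-3, -1]].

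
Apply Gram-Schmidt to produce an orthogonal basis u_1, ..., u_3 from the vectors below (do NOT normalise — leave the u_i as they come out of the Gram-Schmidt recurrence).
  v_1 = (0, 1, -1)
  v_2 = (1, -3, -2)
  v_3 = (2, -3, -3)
Orthogonal basis:
  u_1 = (0, 1, -1)
  u_2 = (1, -5/2, -5/2)
  u_3 = (20/27, 4/27, 4/27)

Apply the Gram-Schmidt recurrence
  u_1 = v_1
  u_i = v_i − Σ_{j<i} ((v_i · u_j) / (u_j · u_j)) · u_j.

Step by step this gives:
  u_1 = (0, 1, -1)
  u_2 = (1, -5/2, -5/2)
  u_3 = (20/27, 4/27, 4/27)

Orthogonality check:
  u_2 · u_1 = 0 (should be 0)
  u_3 · u_1 = 0 (should be 0)
  u_3 · u_2 = 0 (should be 0)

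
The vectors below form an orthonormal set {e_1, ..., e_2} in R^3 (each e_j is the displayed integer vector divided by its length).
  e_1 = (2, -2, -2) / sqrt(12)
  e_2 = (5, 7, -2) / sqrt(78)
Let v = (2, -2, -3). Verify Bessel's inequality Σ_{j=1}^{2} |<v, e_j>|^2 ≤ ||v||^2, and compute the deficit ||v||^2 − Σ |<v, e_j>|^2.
Σ |<v, e_j>|^2 = 213/13; ||v||^2 = 17; deficit = 8/13

Write each e_j = u_j / sqrt(<u_j, u_j>) where u_j is the displayed integer vector. Then <v, e_j> = <v, u_j> / sqrt(<u_j, u_j>), so |<v, e_j>|^2 = <v, u_j>^2 / <u_j, u_j>.
Coefficients: <v, e_1> = 14/sqrt(12), <v, e_2> = 2/sqrt(78).
Square and sum: Σ |<v, e_j>|^2 = 213/13.
Compute ||v||^2 = v·v = 17.
Deficit = 17 − 213/13 = 8/13 ≥ 0, confirming Bessel's inequality. (The deficit equals ||v − Σ <v,e_j> e_j||^2, the squared distance from v to span{e_j}.)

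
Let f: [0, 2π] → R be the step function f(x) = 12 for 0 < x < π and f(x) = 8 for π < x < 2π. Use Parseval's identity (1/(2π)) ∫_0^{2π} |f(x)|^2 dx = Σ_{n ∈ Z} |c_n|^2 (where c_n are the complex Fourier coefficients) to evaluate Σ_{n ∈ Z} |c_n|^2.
Σ |c_n|^2 = 104

Parseval equates the L^2 energy of f (normalised by 1/(2π)) with the ℓ^2 sum of its Fourier coefficients: (1/(2π)) ∫_0^{2π} |f|^2 = Σ |c_n|^2.
Compute the left side: (1/(2π)) [∫_0^π 12^2 dx + ∫_π^{2π} 8^2 dx] = (1/(2π)) · (144π + 64π) = (144 + 64)/2 = 104.
So Σ_{n ∈ Z} |c_n|^2 = 104.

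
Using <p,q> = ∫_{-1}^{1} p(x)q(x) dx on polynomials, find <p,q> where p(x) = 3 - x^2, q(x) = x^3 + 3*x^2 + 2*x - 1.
<p,q> = -8/15

Expand the product: p(x)·q(x) = -x^5 - 3*x^4 + x^3 + 10*x^2 + 6*x - 3.
∫_{-1}^{1} of each monomial x^k gives [2/(k+1) if k even, 0 if k odd]. Integrating term-by-term (or equivalently evaluating the antiderivative F(x) = -x^6/6 - 3*x^5/5 + x^4/4 + 10*x^3/3 + 3*x^2 - 3*x at the endpoints):
  F(1) − F(−1) = 169/60 − (67/20) = -8/15.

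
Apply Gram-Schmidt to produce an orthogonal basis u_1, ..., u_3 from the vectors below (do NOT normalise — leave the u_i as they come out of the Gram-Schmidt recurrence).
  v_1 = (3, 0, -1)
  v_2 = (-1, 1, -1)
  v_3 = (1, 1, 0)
Orthogonal basis:
  u_1 = (3, 0, -1)
  u_2 = (-2/5, 1, -6/5)
  u_3 = (5/26, 10/13, 15/26)

Apply the Gram-Schmidt recurrence
  u_1 = v_1
  u_i = v_i − Σ_{j<i} ((v_i · u_j) / (u_j · u_j)) · u_j.

Step by step this gives:
  u_1 = (3, 0, -1)
  u_2 = (-2/5, 1, -6/5)
  u_3 = (5/26, 10/13, 15/26)

Orthogonality check:
  u_2 · u_1 = 0 (should be 0)
  u_3 · u_1 = 0 (should be 0)
  u_3 · u_2 = 0 (should be 0)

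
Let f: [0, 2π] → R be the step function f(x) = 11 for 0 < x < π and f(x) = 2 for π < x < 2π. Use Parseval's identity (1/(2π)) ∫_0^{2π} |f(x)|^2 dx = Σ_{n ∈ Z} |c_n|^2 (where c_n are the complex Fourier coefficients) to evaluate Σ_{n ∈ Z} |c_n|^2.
Σ |c_n|^2 = 125/2

Parseval equates the L^2 energy of f (normalised by 1/(2π)) with the ℓ^2 sum of its Fourier coefficients: (1/(2π)) ∫_0^{2π} |f|^2 = Σ |c_n|^2.
Compute the left side: (1/(2π)) [∫_0^π 11^2 dx + ∫_π^{2π} 2^2 dx] = (1/(2π)) · (121π + 4π) = (121 + 4)/2 = 125/2.
So Σ_{n ∈ Z} |c_n|^2 = 125/2.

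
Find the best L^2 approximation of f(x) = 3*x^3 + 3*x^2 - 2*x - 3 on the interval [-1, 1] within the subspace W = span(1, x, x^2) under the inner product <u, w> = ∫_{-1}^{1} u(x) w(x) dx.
g(x) = 3*x^2 - x/5 - 3

The best approximation g ∈ W is the orthogonal projection of f onto W. Writing g = a_0 + a_1 x + a_2 x^2, the coefficients solve the normal equations G · a = b where
  G_{ij} = <φ_i, φ_j> and b_i = <f, φ_i>, with φ_0 = 1, φ_1 = x, φ_2 = x^2.
G =
  [2, 0, 2/3]
  [0, 2/3, 0]
  [2/3, 0, 2/5],
b = (-4, -2/15, -4/5).
Solving gives a_0 = -3, a_1 = -1/5, a_2 = 3, so
  g(x) = 3*x^2 - x/5 - 3.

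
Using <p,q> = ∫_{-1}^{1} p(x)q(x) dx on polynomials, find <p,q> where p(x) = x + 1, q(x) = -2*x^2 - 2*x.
<p,q> = -8/3

Expand the product: p(x)·q(x) = -2*x^3 - 4*x^2 - 2*x.
∫_{-1}^{1} of each monomial x^k gives [2/(k+1) if k even, 0 if k odd]. Integrating term-by-term (or equivalently evaluating the antiderivative F(x) = -x^4/2 - 4*x^3/3 - x^2 at the endpoints):
  F(1) − F(−1) = -17/6 − (-1/6) = -8/3.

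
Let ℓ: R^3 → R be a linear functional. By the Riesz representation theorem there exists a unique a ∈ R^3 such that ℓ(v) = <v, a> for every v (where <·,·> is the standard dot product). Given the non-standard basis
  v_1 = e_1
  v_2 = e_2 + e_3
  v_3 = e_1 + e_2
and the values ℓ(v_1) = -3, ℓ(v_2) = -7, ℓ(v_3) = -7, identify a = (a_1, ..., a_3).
a = (-3, -4, -3)

Write a = (a_1, ..., a_3) in the standard basis. For each basis vector v_i, ℓ(v_i) = <v_i, a> is a linear equation in the a_j's. Collect the n equations into a matrix system V a = ℓ, where row i of V is v_i (expressed in the standard basis). Since V is invertible (lower-triangular with 1s on the diagonal, up to permutation), solve by back-substitution:
  V =
[[1, 0, 0],
 [0, 1, 1],
 [1, 1, 0]]
  V a = (-3, -7, -7)
Solving gives a = (-3, -4, -3).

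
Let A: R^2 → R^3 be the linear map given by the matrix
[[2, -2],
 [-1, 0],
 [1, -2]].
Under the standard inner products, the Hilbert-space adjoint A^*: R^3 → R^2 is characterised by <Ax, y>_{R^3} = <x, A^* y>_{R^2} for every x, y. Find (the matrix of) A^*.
A^* = A^T =
[[2, -1, 1],
 [-2, 0, -2]]

For real matrices with standard dot products, the defining identity <Ax, y> = <x, A^* y> gives (Ax)^T y = x^T (A^*) y, i.e. x^T A^T y = x^T (A^*) y. Since this holds for all x, y, we must have A^* = A^T. Therefore
A^* =
[[2, -1, 1],
 [-2, 0, -2]].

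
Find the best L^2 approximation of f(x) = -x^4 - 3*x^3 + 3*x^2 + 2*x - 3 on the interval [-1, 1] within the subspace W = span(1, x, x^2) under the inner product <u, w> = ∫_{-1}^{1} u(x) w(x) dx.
g(x) = 15*x^2/7 + x/5 - 102/35

The best approximation g ∈ W is the orthogonal projection of f onto W. Writing g = a_0 + a_1 x + a_2 x^2, the coefficients solve the normal equations G · a = b where
  G_{ij} = <φ_i, φ_j> and b_i = <f, φ_i>, with φ_0 = 1, φ_1 = x, φ_2 = x^2.
G =
  [2, 0, 2/3]
  [0, 2/3, 0]
  [2/3, 0, 2/5],
b = (-22/5, 2/15, -38/35).
Solving gives a_0 = -102/35, a_1 = 1/5, a_2 = 15/7, so
  g(x) = 15*x^2/7 + x/5 - 102/35.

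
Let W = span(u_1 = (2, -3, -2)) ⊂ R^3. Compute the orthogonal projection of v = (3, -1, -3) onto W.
proj_W(v) = (30/17, -45/17, -30/17)

Set up U = [u_1 | ... | u_1] ∈ R^(3×1). The projector onto W = col(U) is P = U (U^T U)^(-1) U^T.
Compute U^T U =
  [17],
and U^T v = (15).
Solve U^T U · c = U^T v for the coefficients: c = (15/17). The projection is proj_W(v) = U c.
Check: (v - proj_W(v)) · u_1 = 0  (should be 0).
Result: proj_W(v) = (30/17, -45/17, -30/17).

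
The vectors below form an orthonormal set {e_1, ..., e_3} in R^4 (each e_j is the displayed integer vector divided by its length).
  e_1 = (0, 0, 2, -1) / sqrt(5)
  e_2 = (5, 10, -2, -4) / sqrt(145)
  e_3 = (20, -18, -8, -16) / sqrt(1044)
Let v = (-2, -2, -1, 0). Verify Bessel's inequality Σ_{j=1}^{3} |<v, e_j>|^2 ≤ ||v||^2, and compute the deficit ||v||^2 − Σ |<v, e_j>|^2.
Σ |<v, e_j>|^2 = 56/9; ||v||^2 = 9; deficit = 25/9

Write each e_j = u_j / sqrt(<u_j, u_j>) where u_j is the displayed integer vector. Then <v, e_j> = <v, u_j> / sqrt(<u_j, u_j>), so |<v, e_j>|^2 = <v, u_j>^2 / <u_j, u_j>.
Coefficients: <v, e_1> = -2/sqrt(5), <v, e_2> = -28/sqrt(145), <v, e_3> = 4/sqrt(1044).
Square and sum: Σ |<v, e_j>|^2 = 56/9.
Compute ||v||^2 = v·v = 9.
Deficit = 9 − 56/9 = 25/9 ≥ 0, confirming Bessel's inequality. (The deficit equals ||v − Σ <v,e_j> e_j||^2, the squared distance from v to span{e_j}.)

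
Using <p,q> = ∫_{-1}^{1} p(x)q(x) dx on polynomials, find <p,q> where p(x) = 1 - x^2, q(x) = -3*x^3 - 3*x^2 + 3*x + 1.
<p,q> = 8/15

Expand the product: p(x)·q(x) = 3*x^5 + 3*x^4 - 6*x^3 - 4*x^2 + 3*x + 1.
∫_{-1}^{1} of each monomial x^k gives [2/(k+1) if k even, 0 if k odd]. Integrating term-by-term (or equivalently evaluating the antiderivative F(x) = x^6/2 + 3*x^5/5 - 3*x^4/2 - 4*x^3/3 + 3*x^2/2 + x at the endpoints):
  F(1) − F(−1) = 23/30 − (7/30) = 8/15.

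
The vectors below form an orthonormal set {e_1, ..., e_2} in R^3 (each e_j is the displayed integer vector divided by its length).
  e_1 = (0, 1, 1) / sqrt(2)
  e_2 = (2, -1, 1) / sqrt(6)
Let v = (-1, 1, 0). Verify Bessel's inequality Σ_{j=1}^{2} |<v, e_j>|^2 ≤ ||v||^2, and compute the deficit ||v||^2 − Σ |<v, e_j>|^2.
Σ |<v, e_j>|^2 = 2; ||v||^2 = 2; deficit = 0

Write each e_j = u_j / sqrt(<u_j, u_j>) where u_j is the displayed integer vector. Then <v, e_j> = <v, u_j> / sqrt(<u_j, u_j>), so |<v, e_j>|^2 = <v, u_j>^2 / <u_j, u_j>.
Coefficients: <v, e_1> = 1/sqrt(2), <v, e_2> = -3/sqrt(6).
Square and sum: Σ |<v, e_j>|^2 = 2.
Compute ||v||^2 = v·v = 2.
Deficit = 2 − 2 = 0 ≥ 0, confirming Bessel's inequality. (The deficit equals ||v − Σ <v,e_j> e_j||^2, the squared distance from v to span{e_j}.)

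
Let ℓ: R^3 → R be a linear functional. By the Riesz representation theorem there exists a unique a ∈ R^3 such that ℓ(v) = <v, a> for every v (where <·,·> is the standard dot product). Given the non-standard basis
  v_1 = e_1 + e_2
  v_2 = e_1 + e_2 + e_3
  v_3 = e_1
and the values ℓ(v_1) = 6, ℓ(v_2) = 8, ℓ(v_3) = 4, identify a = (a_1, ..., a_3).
a = (4, 2, 2)

Write a = (a_1, ..., a_3) in the standard basis. For each basis vector v_i, ℓ(v_i) = <v_i, a> is a linear equation in the a_j's. Collect the n equations into a matrix system V a = ℓ, where row i of V is v_i (expressed in the standard basis). Since V is invertible (lower-triangular with 1s on the diagonal, up to permutation), solve by back-substitution:
  V =
[[1, 1, 0],
 [1, 1, 1],
 [1, 0, 0]]
  V a = (6, 8, 4)
Solving gives a = (4, 2, 2).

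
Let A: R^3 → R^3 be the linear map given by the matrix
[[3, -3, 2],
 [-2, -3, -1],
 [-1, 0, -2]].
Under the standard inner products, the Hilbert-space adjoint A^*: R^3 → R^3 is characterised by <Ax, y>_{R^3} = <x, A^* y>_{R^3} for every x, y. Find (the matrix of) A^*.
A^* = A^T =
[[3, -2, -1],
 [-3, -3, 0],
 [2, -1, -2]]

For real matrices with standard dot products, the defining identity <Ax, y> = <x, A^* y> gives (Ax)^T y = x^T (A^*) y, i.e. x^T A^T y = x^T (A^*) y. Since this holds for all x, y, we must have A^* = A^T. Therefore
A^* =
[[3, -2, -1],
 [-3, -3, 0],
 [2, -1, -2]].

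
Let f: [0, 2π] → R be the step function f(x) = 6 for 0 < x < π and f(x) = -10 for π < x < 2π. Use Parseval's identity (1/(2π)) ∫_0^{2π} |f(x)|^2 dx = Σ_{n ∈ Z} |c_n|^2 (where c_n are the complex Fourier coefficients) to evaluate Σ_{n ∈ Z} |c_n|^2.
Σ |c_n|^2 = 68

Parseval equates the L^2 energy of f (normalised by 1/(2π)) with the ℓ^2 sum of its Fourier coefficients: (1/(2π)) ∫_0^{2π} |f|^2 = Σ |c_n|^2.
Compute the left side: (1/(2π)) [∫_0^π 6^2 dx + ∫_π^{2π} (-10)^2 dx] = (1/(2π)) · (36π + 100π) = (36 + 100)/2 = 68.
So Σ_{n ∈ Z} |c_n|^2 = 68.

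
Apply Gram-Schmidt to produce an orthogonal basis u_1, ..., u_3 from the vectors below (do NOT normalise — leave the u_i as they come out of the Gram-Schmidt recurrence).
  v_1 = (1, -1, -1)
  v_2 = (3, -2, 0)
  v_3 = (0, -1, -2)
Orthogonal basis:
  u_1 = (1, -1, -1)
  u_2 = (4/3, -1/3, 5/3)
  u_3 = (-1/7, -3/14, 1/14)

Apply the Gram-Schmidt recurrence
  u_1 = v_1
  u_i = v_i − Σ_{j<i} ((v_i · u_j) / (u_j · u_j)) · u_j.

Step by step this gives:
  u_1 = (1, -1, -1)
  u_2 = (4/3, -1/3, 5/3)
  u_3 = (-1/7, -3/14, 1/14)

Orthogonality check:
  u_2 · u_1 = 0 (should be 0)
  u_3 · u_1 = 0 (should be 0)
  u_3 · u_2 = 0 (should be 0)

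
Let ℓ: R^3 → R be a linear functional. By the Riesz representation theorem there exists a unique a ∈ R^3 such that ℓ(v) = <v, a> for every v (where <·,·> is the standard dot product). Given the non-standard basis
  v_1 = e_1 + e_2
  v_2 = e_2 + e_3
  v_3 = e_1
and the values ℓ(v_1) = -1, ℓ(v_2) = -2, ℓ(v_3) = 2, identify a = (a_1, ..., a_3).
a = (2, -3, 1)

Write a = (a_1, ..., a_3) in the standard basis. For each basis vector v_i, ℓ(v_i) = <v_i, a> is a linear equation in the a_j's. Collect the n equations into a matrix system V a = ℓ, where row i of V is v_i (expressed in the standard basis). Since V is invertible (lower-triangular with 1s on the diagonal, up to permutation), solve by back-substitution:
  V =
[[1, 1, 0],
 [0, 1, 1],
 [1, 0, 0]]
  V a = (-1, -2, 2)
Solving gives a = (2, -3, 1).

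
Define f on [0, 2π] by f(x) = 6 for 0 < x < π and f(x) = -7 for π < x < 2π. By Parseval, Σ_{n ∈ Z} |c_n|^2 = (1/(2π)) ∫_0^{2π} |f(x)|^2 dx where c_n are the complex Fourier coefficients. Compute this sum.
Σ |c_n|^2 = 85/2

Parseval equates the L^2 energy of f (normalised by 1/(2π)) with the ℓ^2 sum of its Fourier coefficients: (1/(2π)) ∫_0^{2π} |f|^2 = Σ |c_n|^2.
Compute the left side: (1/(2π)) [∫_0^π 6^2 dx + ∫_π^{2π} (-7)^2 dx] = (1/(2π)) · (36π + 49π) = (36 + 49)/2 = 85/2.
So Σ_{n ∈ Z} |c_n|^2 = 85/2.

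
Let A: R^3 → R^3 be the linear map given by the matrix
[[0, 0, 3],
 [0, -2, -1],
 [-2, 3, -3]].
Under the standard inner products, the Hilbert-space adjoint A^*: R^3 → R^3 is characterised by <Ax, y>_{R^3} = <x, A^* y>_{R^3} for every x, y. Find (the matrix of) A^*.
A^* = A^T =
[[0, 0, -2],
 [0, -2, 3],
 [3, -1, -3]]

For real matrices with standard dot products, the defining identity <Ax, y> = <x, A^* y> gives (Ax)^T y = x^T (A^*) y, i.e. x^T A^T y = x^T (A^*) y. Since this holds for all x, y, we must have A^* = A^T. Therefore
A^* =
[[0, 0, -2],
 [0, -2, 3],
 [3, -1, -3]].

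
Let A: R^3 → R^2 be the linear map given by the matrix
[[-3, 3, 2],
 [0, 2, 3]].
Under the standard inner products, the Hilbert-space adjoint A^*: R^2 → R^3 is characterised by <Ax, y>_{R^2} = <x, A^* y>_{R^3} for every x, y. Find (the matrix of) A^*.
A^* = A^T =
[[-3, 0],
 [3, 2],
 [2, 3]]

For real matrices with standard dot products, the defining identity <Ax, y> = <x, A^* y> gives (Ax)^T y = x^T (A^*) y, i.e. x^T A^T y = x^T (A^*) y. Since this holds for all x, y, we must have A^* = A^T. Therefore
A^* =
[[-3, 0],
 [3, 2],
 [2, 3]].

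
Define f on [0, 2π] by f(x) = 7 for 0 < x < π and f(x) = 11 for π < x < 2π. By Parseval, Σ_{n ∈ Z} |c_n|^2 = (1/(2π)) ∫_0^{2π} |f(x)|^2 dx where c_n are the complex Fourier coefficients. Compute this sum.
Σ |c_n|^2 = 85

Parseval equates the L^2 energy of f (normalised by 1/(2π)) with the ℓ^2 sum of its Fourier coefficients: (1/(2π)) ∫_0^{2π} |f|^2 = Σ |c_n|^2.
Compute the left side: (1/(2π)) [∫_0^π 7^2 dx + ∫_π^{2π} 11^2 dx] = (1/(2π)) · (49π + 121π) = (49 + 121)/2 = 85.
So Σ_{n ∈ Z} |c_n|^2 = 85.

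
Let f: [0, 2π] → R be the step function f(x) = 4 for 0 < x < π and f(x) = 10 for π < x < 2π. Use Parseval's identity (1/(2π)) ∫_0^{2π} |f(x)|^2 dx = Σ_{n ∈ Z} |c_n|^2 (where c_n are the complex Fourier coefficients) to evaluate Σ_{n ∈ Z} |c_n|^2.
Σ |c_n|^2 = 58

Parseval equates the L^2 energy of f (normalised by 1/(2π)) with the ℓ^2 sum of its Fourier coefficients: (1/(2π)) ∫_0^{2π} |f|^2 = Σ |c_n|^2.
Compute the left side: (1/(2π)) [∫_0^π 4^2 dx + ∫_π^{2π} 10^2 dx] = (1/(2π)) · (16π + 100π) = (16 + 100)/2 = 58.
So Σ_{n ∈ Z} |c_n|^2 = 58.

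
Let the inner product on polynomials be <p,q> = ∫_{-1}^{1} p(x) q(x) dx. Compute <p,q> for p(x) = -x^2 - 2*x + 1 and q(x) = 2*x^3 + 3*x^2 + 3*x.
<p,q> = -24/5

Expand the product: p(x)·q(x) = -2*x^5 - 7*x^4 - 7*x^3 - 3*x^2 + 3*x.
∫_{-1}^{1} of each monomial x^k gives [2/(k+1) if k even, 0 if k odd]. Integrating term-by-term (or equivalently evaluating the antiderivative F(x) = -x^6/3 - 7*x^5/5 - 7*x^4/4 - x^3 + 3*x^2/2 at the endpoints):
  F(1) − F(−1) = -179/60 − (109/60) = -24/5.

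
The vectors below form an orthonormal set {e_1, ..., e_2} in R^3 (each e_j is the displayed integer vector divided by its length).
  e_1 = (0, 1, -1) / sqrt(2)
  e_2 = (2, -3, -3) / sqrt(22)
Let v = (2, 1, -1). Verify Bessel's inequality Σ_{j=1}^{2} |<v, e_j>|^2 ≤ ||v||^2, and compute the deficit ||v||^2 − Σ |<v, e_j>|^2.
Σ |<v, e_j>|^2 = 30/11; ||v||^2 = 6; deficit = 36/11

Write each e_j = u_j / sqrt(<u_j, u_j>) where u_j is the displayed integer vector. Then <v, e_j> = <v, u_j> / sqrt(<u_j, u_j>), so |<v, e_j>|^2 = <v, u_j>^2 / <u_j, u_j>.
Coefficients: <v, e_1> = 2/sqrt(2), <v, e_2> = 4/sqrt(22).
Square and sum: Σ |<v, e_j>|^2 = 30/11.
Compute ||v||^2 = v·v = 6.
Deficit = 6 − 30/11 = 36/11 ≥ 0, confirming Bessel's inequality. (The deficit equals ||v − Σ <v,e_j> e_j||^2, the squared distance from v to span{e_j}.)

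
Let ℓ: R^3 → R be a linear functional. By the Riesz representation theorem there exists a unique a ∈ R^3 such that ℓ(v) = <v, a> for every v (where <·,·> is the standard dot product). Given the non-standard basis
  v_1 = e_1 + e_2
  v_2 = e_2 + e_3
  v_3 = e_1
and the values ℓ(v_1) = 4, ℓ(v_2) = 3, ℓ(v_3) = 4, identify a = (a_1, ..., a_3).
a = (4, 0, 3)

Write a = (a_1, ..., a_3) in the standard basis. For each basis vector v_i, ℓ(v_i) = <v_i, a> is a linear equation in the a_j's. Collect the n equations into a matrix system V a = ℓ, where row i of V is v_i (expressed in the standard basis). Since V is invertible (lower-triangular with 1s on the diagonal, up to permutation), solve by back-substitution:
  V =
[[1, 1, 0],
 [0, 1, 1],
 [1, 0, 0]]
  V a = (4, 3, 4)
Solving gives a = (4, 0, 3).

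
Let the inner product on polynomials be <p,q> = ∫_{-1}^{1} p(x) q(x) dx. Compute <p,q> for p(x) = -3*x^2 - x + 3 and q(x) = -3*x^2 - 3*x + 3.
<p,q> = 58/5

Expand the product: p(x)·q(x) = 9*x^4 + 12*x^3 - 15*x^2 - 12*x + 9.
∫_{-1}^{1} of each monomial x^k gives [2/(k+1) if k even, 0 if k odd]. Integrating term-by-term (or equivalently evaluating the antiderivative F(x) = 9*x^5/5 + 3*x^4 - 5*x^3 - 6*x^2 + 9*x at the endpoints):
  F(1) − F(−1) = 14/5 − (-44/5) = 58/5.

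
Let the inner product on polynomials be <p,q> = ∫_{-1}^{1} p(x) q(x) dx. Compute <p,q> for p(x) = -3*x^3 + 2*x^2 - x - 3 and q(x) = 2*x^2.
<p,q> = -12/5

Expand the product: p(x)·q(x) = -6*x^5 + 4*x^4 - 2*x^3 - 6*x^2.
∫_{-1}^{1} of each monomial x^k gives [2/(k+1) if k even, 0 if k odd]. Integrating term-by-term (or equivalently evaluating the antiderivative F(x) = -x^6 + 4*x^5/5 - x^4/2 - 2*x^3 at the endpoints):
  F(1) − F(−1) = -27/10 − (-3/10) = -12/5.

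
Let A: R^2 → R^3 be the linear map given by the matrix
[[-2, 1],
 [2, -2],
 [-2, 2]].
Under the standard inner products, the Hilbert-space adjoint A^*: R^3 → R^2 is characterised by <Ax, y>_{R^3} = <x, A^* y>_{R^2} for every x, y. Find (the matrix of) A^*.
A^* = A^T =
[[-2, 2, -2],
 [1, -2, 2]]

For real matrices with standard dot products, the defining identity <Ax, y> = <x, A^* y> gives (Ax)^T y = x^T (A^*) y, i.e. x^T A^T y = x^T (A^*) y. Since this holds for all x, y, we must have A^* = A^T. Therefore
A^* =
[[-2, 2, -2],
 [1, -2, 2]].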